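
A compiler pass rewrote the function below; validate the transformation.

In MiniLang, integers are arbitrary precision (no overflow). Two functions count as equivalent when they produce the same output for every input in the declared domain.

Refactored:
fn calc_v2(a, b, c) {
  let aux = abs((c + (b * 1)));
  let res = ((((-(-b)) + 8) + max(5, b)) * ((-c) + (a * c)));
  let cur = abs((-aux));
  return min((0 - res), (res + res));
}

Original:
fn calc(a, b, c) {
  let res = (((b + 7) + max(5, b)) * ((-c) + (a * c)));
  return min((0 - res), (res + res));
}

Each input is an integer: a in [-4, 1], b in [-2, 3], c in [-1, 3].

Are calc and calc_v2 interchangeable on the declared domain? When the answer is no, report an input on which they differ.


Consider the input a=-4, b=-2, c=-1.
calc: res := 50 | result -50
calc_v2: aux := 3 | res := 55 | cur := 3 | result -55
-50 and -55 differ, so these are not the same function on this domain.
verdict: not equivalent; witness: a=-4, b=-2, c=-1


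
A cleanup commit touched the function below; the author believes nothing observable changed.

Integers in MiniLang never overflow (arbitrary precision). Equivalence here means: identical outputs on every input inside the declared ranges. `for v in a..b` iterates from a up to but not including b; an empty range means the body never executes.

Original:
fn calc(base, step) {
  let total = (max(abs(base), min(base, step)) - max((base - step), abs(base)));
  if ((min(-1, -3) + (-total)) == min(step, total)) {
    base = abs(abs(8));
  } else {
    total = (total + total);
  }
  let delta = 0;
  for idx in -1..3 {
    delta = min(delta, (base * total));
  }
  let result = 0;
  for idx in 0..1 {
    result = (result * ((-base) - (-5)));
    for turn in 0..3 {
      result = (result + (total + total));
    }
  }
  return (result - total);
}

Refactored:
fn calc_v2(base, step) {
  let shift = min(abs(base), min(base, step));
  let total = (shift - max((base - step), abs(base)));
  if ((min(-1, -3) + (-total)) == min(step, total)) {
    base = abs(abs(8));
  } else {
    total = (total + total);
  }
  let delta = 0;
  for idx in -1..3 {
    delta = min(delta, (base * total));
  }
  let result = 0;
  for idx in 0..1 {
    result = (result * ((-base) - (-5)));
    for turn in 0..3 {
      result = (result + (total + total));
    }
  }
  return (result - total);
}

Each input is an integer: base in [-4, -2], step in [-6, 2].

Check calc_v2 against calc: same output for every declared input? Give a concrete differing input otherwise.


Not equivalent: base=-4, step=-6 separates them (0 vs -100).
calc: total becomes 0; next ((min(-1, -3) + (-total)) == min(step, total)) evaluates to false; next total becomes 0; next delta becomes 0; next at idx=-1:; next delta becomes 0; next at idx=0:; next delta becomes 0; next at idx=1:; next delta becomes 0; next at idx=2:; next delta becomes 0; next result becomes 0; next at idx=0:; next result becomes 0; next at turn=0:; next result becomes 0; next at turn=1:; next result becomes 0; next at turn=2:; next result becomes 0; next final value 0
calc_v2: shift becomes -6; next total becomes -10; next ((min(-1, -3) + (-total)) == min(step, total)) evaluates to false; next total becomes -20; next delta becomes 0; next at idx=-1:; next delta becomes 0; next at idx=0:; next delta becomes 0; next at idx=1:; next delta becomes 0; next at idx=2:; next delta becomes 0; next result becomes 0; next at idx=0:; next result becomes 0; next at turn=0:; next result becomes -40; next at turn=1:; next result becomes -80; next at turn=2:; next result becomes -120; next final value -100
verdict: not equivalent; witness: base=-4, step=-6


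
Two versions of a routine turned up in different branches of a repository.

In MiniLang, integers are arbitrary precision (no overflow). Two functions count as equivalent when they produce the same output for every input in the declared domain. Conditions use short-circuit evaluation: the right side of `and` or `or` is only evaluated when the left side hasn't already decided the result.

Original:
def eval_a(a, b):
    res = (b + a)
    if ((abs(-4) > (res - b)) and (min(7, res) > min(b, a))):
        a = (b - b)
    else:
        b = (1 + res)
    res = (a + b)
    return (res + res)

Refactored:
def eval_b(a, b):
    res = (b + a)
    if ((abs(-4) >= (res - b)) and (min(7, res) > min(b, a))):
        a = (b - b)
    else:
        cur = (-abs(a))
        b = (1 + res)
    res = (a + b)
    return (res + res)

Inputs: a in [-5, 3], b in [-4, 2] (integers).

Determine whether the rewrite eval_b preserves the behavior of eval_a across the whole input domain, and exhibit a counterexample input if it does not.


The edit looks behavioral (`(abs(-4) > (res - b))` became `(abs(-4) >= (res - b))`), but over these ranges it never changes the outcome.
Tracing a=-4, b=0: eval_a: res=-4, then ((abs(-4) > (res - b)) and (min(7, res) > min(b, a))) is false, then b=-3, then res=-7, then returns -14 | eval_b: res=-4, then ((abs(-4) >= (res - b)) and (min(7, res) > min(b, a))) is false, then cur=-4, then b=-3, then res=-7, then returns -14 — matching result -14.
Checked all 63 inputs in the declared domain: the outputs agree on every one.
verdict: equivalent


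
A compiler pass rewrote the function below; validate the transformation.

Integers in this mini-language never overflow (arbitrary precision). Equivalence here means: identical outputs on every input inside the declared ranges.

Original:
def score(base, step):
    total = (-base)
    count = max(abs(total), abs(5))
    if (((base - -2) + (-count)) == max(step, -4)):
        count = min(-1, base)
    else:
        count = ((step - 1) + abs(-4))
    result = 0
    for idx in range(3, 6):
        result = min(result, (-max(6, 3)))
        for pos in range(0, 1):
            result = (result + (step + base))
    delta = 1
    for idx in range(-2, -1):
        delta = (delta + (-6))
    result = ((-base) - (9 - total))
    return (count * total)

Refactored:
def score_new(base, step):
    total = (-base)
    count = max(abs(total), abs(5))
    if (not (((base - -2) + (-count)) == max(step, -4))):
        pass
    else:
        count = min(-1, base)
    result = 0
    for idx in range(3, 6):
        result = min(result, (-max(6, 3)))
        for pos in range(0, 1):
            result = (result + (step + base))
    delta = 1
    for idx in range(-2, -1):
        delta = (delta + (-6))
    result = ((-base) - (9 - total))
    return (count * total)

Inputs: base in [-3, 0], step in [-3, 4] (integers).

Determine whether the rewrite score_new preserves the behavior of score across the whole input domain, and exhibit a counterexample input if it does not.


These are not equivalent — on base=-3, step=-3 the outputs split (0 vs 15).
score: total := 3 | count := 5 | (((base - -2) + (-count)) == max(step, -4)): false | count := 0 | result := 0 | iter idx=3: | result := -6 | iter pos=0: | result := -12 | iter idx=4: | result := -12 | iter pos=0: | result := -18 | iter idx=5: | result := -18 | iter pos=0: | result := -24 | delta := 1 | iter idx=-2: | delta := -5 | result := -3 | result 0
score_new: total := 3 | count := 5 | (not (((base - -2) + (-count)) == max(step, -4))): true | result := 0 | iter idx=3: | result := -6 | iter pos=0: | result := -12 | iter idx=4: | result := -12 | iter pos=0: | result := -18 | iter idx=5: | result := -18 | iter pos=0: | result := -24 | delta := 1 | iter idx=-2: | delta := -5 | result := -3 | result 15
verdict: not equivalent; witness: base=-3, step=-3


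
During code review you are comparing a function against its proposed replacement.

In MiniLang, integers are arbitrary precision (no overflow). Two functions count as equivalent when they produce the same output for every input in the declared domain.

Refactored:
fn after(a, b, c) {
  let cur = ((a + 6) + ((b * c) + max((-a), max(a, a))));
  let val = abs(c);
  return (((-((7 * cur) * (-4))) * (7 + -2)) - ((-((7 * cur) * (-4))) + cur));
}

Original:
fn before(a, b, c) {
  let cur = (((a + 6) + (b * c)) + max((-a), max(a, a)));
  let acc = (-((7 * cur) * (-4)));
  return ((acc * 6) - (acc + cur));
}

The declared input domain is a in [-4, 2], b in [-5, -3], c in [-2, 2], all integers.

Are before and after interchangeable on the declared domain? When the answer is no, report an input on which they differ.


Run the pair on a=-4, b=-5, c=-2.
before: cur becomes 16; next acc becomes 448; next final value 2224
after: cur becomes 16; next val becomes 2; next final value 1776
2224 vs 1776 — the two versions disagree here.
verdict: not equivalent; witness: a=-4, b=-5, c=-2


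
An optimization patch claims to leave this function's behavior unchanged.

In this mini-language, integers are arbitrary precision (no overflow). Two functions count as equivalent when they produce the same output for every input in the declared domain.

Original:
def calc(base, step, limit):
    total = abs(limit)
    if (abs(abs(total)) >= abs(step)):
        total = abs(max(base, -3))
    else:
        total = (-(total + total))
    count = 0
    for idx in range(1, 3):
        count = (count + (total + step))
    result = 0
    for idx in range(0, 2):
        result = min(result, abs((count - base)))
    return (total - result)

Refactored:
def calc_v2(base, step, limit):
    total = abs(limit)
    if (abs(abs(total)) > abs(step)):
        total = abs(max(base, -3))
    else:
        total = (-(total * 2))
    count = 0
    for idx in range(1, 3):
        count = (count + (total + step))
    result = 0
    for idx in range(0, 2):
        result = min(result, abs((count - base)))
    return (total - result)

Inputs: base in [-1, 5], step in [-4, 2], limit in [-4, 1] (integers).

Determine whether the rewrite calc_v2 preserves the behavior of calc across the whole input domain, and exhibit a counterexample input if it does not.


Input base=-1, step=-4, limit=-4: 1 from calc versus -8 from calc_v2.
verdict: not equivalent; witness: base=-1, step=-4, limit=-4


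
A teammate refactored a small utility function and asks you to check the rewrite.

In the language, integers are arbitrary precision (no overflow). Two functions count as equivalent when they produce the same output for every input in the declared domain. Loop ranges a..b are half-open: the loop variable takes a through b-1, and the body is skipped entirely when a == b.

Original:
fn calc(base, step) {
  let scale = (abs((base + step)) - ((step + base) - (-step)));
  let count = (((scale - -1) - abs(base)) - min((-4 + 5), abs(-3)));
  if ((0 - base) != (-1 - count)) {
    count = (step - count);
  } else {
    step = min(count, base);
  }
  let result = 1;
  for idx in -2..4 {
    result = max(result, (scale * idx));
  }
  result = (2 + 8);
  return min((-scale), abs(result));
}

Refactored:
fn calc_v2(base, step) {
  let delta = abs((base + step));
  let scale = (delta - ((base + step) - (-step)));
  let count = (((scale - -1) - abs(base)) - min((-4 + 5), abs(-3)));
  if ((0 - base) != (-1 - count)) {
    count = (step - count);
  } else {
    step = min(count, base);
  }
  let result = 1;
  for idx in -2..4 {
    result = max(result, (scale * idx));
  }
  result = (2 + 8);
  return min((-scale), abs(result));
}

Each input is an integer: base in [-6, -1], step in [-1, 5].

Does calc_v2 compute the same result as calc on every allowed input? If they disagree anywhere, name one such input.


Comparing the listings, the differences include: local variable names differ, plus statement counts differ.
Spot check at base=-4, step=5 — calc: scale := -5 | count := -9 | ((0 - base) != (-1 - count)): true | count := 14 | result := 1 | iter idx=-2: | result := 10 | iter idx=-1: | result := 10 | iter idx=0: | result := 10 | iter idx=1: | result := 10 | iter idx=2: | result := 10 | iter idx=3: | result := 10 | result := 10 | result 5. calc_v2: delta := 1 | scale := -5 | count := -9 | ((0 - base) != (-1 - count)): true | count := 14 | result := 1 | iter idx=-2: | result := 10 | iter idx=-1: | result := 10 | iter idx=0: | result := 10 | iter idx=1: | result := 10 | iter idx=2: | result := 10 | iter idx=3: | result := 10 | result := 10 | result 5. Both give 5.
Every one of the 42 inputs gives matching results.
verdict: equivalent


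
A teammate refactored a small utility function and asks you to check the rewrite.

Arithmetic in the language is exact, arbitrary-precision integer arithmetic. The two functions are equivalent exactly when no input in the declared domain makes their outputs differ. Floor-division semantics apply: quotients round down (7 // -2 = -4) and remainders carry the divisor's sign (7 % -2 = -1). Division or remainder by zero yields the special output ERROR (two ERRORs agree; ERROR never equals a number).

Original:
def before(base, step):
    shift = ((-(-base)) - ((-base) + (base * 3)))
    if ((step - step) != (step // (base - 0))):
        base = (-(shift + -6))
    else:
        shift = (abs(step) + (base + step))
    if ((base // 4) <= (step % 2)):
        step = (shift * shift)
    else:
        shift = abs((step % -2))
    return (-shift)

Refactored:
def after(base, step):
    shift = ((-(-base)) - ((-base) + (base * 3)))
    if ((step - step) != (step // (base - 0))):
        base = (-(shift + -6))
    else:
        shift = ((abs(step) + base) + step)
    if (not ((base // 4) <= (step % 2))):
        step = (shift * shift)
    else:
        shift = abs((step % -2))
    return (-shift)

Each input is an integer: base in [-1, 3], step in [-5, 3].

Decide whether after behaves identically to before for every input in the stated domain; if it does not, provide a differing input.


Try base=-1, step=-4.
before: shift = 1; ((step - step) != (step // (base - 0))) -> true; base = 5; ((base // 4) <= (step % 2)) -> false; shift = 0; return 0
after: shift = 1; ((step - step) != (step // (base - 0))) -> true; base = 5; (not ((base // 4) <= (step % 2))) -> true; step = 1; return -1
0 != -1, so the rewrite changes behavior.
verdict: not equivalent; witness: base=-1, step=-4


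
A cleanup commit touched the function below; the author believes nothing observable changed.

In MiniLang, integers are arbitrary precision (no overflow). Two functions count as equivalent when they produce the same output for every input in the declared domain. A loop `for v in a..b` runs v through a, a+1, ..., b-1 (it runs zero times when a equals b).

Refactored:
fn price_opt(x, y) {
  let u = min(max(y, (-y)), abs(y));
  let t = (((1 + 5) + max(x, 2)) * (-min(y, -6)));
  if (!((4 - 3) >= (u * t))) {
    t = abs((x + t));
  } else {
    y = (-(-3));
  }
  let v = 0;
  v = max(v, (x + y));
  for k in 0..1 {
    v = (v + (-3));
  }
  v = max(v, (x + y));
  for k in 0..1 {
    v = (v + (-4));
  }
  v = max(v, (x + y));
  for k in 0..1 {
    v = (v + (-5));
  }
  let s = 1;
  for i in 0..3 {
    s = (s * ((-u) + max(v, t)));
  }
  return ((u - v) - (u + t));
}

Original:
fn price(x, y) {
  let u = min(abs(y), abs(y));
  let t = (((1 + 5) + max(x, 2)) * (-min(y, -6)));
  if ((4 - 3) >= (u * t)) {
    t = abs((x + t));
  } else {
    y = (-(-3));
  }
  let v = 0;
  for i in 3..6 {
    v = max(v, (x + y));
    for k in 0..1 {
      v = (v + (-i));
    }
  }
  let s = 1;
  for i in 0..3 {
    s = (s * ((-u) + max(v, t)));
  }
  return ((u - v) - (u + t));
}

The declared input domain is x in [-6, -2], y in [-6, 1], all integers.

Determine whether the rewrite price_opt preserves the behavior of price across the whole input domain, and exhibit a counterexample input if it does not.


Run the pair on x=-6, y=-6.
price: u=6, then t=48, then ((4 - 3) >= (u * t)) is false, then y=3, then v=0, then (i=3), then v=0, then (k=0), then v=-3, then (i=4), then v=-3, then (k=0), then v=-7, then (i=5), then v=-3, then (k=0), then v=-8, then s=1, then (i=0), then s=42, then (i=1), then s=1764, then (i=2), then s=74088, then returns -40
price_opt: u=6, then t=48, then (!((4 - 3) >= (u * t))) is true, then t=42, then v=0, then v=0, then (k=0), then v=-3, then v=-3, then (k=0), then v=-7, then v=-7, then (k=0), then v=-12, then s=1, then (i=0), then s=36, then (i=1), then s=1296, then (i=2), then s=46656, then returns -30
-40 != -30, so the rewrite changes behavior.
verdict: not equivalent; witness: x=-6, y=-6


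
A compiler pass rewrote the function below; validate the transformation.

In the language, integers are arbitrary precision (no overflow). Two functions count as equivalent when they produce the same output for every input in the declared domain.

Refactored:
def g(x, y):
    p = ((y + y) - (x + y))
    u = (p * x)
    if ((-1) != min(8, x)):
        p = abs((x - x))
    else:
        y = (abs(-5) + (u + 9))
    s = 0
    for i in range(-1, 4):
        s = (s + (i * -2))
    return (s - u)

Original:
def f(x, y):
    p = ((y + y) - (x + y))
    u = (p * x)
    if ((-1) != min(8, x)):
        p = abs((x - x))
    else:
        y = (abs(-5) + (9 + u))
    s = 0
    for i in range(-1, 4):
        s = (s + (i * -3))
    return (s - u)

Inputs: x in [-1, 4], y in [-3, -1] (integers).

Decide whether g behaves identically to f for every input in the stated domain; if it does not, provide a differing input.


These are not equivalent — on x=-1, y=-3 the outputs split (-17 vs -12).
f: p := -2 | u := 2 | ((-1) != min(8, x)): false | y := 16 | s := 0 | iter i=-1: | s := 3 | iter i=0: | s := 3 | iter i=1: | s := 0 | iter i=2: | s := -6 | iter i=3: | s := -15 | result -17
g: p := -2 | u := 2 | ((-1) != min(8, x)): false | y := 16 | s := 0 | iter i=-1: | s := 2 | iter i=0: | s := 2 | iter i=1: | s := 0 | iter i=2: | s := -4 | iter i=3: | s := -10 | result -12
verdict: not equivalent; witness: x=-1, y=-3


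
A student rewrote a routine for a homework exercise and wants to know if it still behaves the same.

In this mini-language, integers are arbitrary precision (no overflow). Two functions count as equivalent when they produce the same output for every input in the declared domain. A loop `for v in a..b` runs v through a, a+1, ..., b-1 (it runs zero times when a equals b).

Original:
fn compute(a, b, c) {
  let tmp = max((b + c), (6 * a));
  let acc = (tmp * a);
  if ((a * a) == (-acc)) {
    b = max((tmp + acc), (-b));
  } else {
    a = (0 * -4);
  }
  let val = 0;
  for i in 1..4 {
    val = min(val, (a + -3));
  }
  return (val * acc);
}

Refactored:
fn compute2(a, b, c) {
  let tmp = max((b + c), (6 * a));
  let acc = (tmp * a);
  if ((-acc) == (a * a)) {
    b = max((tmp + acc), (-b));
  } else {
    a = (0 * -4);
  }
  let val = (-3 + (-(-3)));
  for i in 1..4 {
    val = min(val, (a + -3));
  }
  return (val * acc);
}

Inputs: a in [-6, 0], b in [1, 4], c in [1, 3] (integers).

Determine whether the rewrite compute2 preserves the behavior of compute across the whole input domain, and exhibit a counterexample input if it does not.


This is a faithful refactor — arithmetic usage differs, constant usage differs, but the computed results match everywhere.
One worked example (a=0, b=4, c=1) — compute: tmp = 5; acc = 0; ((a * a) == (-acc)) -> true; b = 5; val = 0; [i=1]; val = -3; [i=2]; val = -3; [i=3]; val = -3; return 0; compute2: tmp = 5; acc = 0; ((-acc) == (a * a)) -> true; b = 5; val = 0; [i=1]; val = -3; [i=2]; val = -3; [i=3]; val = -3; return 0; agreement on 0.
Sweeping the whole domain (84 inputs) finds no disagreement.
verdict: equivalent


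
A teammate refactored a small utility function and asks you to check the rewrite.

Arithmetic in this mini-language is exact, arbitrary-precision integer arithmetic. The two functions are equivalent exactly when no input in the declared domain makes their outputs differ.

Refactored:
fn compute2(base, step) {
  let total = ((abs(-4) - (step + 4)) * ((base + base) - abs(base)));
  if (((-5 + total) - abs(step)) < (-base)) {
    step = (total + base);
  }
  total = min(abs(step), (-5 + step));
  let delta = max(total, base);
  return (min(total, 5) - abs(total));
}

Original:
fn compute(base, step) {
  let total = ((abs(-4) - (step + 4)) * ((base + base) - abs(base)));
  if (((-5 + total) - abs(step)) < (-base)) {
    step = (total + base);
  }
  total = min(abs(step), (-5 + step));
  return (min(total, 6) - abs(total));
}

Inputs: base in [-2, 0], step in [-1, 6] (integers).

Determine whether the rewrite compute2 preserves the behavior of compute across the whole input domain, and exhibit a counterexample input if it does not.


Equivalent. The one real change (`6` became `5`) has no effect anywhere in the declared ranges.
Checked all 24 inputs in the declared domain: the outputs agree on every one.
As a probe, take base=-2, step=6: compute runs total becomes 36; next (((-5 + total) - abs(step)) < (-base)) evaluates to false; next total becomes 1; next final value 0; compute2 runs total becomes 36; next (((-5 + total) - abs(step)) < (-base)) evaluates to false; next total becomes 1; next delta becomes 1; next final value 0; both end at 0.
verdict: equivalent


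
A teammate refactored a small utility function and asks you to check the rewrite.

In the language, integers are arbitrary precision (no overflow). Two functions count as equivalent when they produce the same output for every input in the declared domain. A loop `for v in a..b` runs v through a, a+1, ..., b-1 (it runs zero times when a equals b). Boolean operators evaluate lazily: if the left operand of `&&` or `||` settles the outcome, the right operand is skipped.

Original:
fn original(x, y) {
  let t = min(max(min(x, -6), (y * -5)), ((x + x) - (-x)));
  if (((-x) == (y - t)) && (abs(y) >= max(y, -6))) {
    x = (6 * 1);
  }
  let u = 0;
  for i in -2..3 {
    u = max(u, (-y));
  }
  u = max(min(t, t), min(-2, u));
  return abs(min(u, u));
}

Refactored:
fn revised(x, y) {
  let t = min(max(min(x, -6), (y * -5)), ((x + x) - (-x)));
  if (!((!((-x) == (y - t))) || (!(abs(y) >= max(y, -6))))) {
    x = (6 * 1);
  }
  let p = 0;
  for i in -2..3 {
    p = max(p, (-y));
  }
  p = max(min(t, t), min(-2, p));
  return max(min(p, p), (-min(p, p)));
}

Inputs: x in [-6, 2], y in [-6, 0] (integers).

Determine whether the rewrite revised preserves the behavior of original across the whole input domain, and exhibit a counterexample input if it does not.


Equivalent — the differences include local variable names differ, boolean connective usage differs, min/max/abs usage differs, yet no declared input distinguishes the two.
Tracing x=2, y=-4: original: t := 6 | (((-x) == (y - t)) && (abs(y) >= max(y, -6))): false | u := 0 | iter i=-2: | u := 4 | iter i=-1: | u := 4 | iter i=0: | u := 4 | iter i=1: | u := 4 | iter i=2: | u := 4 | u := 6 | result 6 | revised: t := 6 | (!((!((-x) == (y - t))) || (!(abs(y) >= max(y, -6))))): false | p := 0 | iter i=-2: | p := 4 | iter i=-1: | p := 4 | iter i=0: | p := 4 | iter i=1: | p := 4 | iter i=2: | p := 4 | p := 6 | result 6 — matching result 6.
Across all 63 domain points the two functions coincide.
verdict: equivalent


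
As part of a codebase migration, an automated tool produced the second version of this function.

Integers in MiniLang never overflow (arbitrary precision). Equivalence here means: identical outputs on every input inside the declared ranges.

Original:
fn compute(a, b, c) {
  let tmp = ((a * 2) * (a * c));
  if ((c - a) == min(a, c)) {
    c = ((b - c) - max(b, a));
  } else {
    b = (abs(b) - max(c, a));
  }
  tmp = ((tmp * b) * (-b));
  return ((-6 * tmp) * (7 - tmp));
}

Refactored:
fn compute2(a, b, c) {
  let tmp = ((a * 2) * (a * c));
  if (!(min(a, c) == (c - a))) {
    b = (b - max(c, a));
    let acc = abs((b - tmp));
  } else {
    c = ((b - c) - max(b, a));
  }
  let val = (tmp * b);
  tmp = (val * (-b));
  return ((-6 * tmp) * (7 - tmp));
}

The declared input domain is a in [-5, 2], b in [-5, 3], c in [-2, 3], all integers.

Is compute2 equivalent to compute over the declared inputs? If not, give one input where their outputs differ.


Consider the input a=-5, b=-5, c=-2.
compute: tmp = -100; ((c - a) == min(a, c)) -> false; b = 7; tmp = 4900; return 143854200
compute2: tmp = -100; (!(min(a, c) == (c - a))) -> true; b = -3; acc = 97; val = 300; tmp = 900; return 4822200
143854200 against 4822200: the behavior changed.
verdict: not equivalent; witness: a=-5, b=-5, c=-2


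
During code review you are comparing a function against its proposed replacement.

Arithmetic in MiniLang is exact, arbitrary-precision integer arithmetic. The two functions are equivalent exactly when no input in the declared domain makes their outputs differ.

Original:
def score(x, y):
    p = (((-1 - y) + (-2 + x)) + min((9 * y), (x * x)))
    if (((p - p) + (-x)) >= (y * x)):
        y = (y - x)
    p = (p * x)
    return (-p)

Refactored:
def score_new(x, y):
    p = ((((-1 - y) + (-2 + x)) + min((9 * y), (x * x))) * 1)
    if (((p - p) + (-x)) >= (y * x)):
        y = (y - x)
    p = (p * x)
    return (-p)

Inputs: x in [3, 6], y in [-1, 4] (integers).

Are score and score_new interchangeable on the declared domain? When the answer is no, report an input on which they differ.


Behavior is preserved: although arithmetic usage differs; constant usage differs, the outputs never diverge.
Tracing x=3, y=-1: score: p=-8, then (((p - p) + (-x)) >= (y * x)) is true, then y=-4, then p=-24, then returns 24 | score_new: p=-8, then (((p - p) + (-x)) >= (y * x)) is true, then y=-4, then p=-24, then returns 24 — matching result 24.
Every one of the 24 inputs gives matching results.
verdict: equivalent


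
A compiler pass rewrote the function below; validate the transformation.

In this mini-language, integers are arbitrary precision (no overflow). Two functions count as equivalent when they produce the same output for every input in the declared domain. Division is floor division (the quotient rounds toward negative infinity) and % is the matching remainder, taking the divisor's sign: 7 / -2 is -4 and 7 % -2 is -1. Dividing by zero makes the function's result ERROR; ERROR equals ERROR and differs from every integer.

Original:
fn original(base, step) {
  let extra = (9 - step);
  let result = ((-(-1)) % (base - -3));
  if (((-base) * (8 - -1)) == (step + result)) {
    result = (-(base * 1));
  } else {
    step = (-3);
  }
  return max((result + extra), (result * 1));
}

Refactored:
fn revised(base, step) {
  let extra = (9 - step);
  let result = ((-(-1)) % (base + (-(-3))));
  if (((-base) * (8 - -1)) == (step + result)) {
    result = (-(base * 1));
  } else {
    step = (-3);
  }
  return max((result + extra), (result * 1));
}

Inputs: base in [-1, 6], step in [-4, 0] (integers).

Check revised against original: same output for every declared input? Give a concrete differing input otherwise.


Equivalent — the differences include arithmetic usage differs, yet no declared input distinguishes the two.
Tracing base=5, step=0: original: extra becomes 9; next result becomes 1; next (((-base) * (8 - -1)) == (step + result)) evaluates to false; next step becomes -3; next final value 10 | revised: extra becomes 9; next result becomes 1; next (((-base) * (8 - -1)) == (step + result)) evaluates to false; next step becomes -3; next final value 10 — matching result 10.
Checked all 40 inputs in the declared domain: the outputs agree on every one.
verdict: equivalent


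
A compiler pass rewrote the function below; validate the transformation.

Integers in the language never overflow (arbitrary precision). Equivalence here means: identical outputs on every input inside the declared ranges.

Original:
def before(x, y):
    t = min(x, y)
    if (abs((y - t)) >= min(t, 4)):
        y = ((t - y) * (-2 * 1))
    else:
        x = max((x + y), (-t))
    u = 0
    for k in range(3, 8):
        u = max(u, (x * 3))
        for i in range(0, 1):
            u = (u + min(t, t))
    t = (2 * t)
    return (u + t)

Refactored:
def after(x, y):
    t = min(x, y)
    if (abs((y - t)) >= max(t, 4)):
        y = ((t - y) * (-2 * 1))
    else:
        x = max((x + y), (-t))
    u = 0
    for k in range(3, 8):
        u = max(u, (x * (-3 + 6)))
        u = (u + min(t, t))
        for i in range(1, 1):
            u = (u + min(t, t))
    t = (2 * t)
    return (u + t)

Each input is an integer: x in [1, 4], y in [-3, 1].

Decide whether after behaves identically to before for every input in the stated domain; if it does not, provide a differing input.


At x=1, y=-3: before gives -6, after gives 0.
verdict: not equivalent; witness: x=1, y=-3


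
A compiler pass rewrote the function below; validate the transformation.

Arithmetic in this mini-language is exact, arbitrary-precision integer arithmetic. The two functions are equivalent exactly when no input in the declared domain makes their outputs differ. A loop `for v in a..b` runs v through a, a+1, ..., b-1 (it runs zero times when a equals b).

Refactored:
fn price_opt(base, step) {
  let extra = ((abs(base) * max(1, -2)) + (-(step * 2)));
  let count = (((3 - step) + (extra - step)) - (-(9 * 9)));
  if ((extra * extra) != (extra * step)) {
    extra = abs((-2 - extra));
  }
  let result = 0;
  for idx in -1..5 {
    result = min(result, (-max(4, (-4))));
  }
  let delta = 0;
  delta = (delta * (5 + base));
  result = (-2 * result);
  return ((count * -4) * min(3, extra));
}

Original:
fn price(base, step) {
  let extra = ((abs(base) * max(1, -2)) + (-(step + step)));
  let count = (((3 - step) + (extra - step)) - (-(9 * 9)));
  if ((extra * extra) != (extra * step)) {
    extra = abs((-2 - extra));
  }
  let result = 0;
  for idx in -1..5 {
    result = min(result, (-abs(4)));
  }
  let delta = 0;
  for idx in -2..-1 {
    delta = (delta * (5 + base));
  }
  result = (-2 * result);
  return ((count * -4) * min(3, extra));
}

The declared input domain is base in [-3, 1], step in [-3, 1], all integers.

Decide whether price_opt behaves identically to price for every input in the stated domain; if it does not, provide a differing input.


This is a faithful refactor — loop structure differs; and min/max/abs usage differs; and constant usage differs; and arithmetic usage differs; and statement counts differ, but the computed results match everywhere.
Tracing base=-1, step=1: price: extra=-1, then count=81, then ((extra * extra) != (extra * step)) is true, then extra=1, then result=0, then (idx=-1), then result=-4, then (idx=0), then result=-4, then (idx=1), then result=-4, then (idx=2), then result=-4, then (idx=3), then result=-4, then (idx=4), then result=-4, then delta=0, then (idx=-2), then delta=0, then result=8, then returns -324 | price_opt: extra=-1, then count=81, then ((extra * extra) != (extra * step)) is true, then extra=1, then result=0, then (idx=-1), then result=-4, then (idx=0), then result=-4, then (idx=1), then result=-4, then (idx=2), then result=-4, then (idx=3), then result=-4, then (idx=4), then result=-4, then delta=0, then delta=0, then result=8, then returns -324 — matching result -324.
Every one of the 25 inputs gives matching results.
verdict: equivalent


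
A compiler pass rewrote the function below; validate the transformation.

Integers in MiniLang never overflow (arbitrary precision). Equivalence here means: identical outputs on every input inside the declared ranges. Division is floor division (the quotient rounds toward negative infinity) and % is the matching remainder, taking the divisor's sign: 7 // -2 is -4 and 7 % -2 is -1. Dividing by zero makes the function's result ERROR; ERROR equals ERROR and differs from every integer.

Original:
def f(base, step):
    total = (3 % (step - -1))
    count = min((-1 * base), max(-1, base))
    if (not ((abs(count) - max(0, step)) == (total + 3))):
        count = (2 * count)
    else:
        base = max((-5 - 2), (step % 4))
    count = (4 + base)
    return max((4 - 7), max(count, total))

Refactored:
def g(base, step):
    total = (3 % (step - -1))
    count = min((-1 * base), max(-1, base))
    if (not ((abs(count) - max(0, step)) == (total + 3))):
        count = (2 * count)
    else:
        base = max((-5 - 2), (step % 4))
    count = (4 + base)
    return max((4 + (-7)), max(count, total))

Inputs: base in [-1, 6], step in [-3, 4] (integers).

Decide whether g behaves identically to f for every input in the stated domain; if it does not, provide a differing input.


Reading the diff, among the changes: arithmetic usage differs.
Tracing base=5, step=-1: f: divide-by-zero, output ERROR | g: divide-by-zero, output ERROR — matching result ERROR.
An exhaustive pass over the 64 declared inputs shows identical outputs.
verdict: equivalent


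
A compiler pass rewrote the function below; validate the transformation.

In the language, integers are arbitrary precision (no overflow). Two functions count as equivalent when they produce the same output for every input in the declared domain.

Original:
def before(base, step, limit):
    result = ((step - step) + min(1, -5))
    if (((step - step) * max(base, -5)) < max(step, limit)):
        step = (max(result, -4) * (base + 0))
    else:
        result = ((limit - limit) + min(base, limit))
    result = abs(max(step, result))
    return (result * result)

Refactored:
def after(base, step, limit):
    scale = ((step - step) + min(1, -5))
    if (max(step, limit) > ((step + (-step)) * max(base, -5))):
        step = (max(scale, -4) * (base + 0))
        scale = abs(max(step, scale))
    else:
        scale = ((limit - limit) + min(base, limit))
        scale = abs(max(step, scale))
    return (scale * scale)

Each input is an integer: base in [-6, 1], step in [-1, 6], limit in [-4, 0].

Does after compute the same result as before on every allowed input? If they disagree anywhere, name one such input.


The two are interchangeable: statement counts differ, plus arithmetic usage differs, plus local variable names differ, plus comparison usage differs, plus min/max/abs usage differs, and every declared input agrees.
One worked example (base=1, step=6, limit=-3) — before: result := -5 | (((step - step) * max(base, -5)) < max(step, limit)): true | step := -4 | result := 4 | result 16; after: scale := -5 | (max(step, limit) > ((step + (-step)) * max(base, -5))): true | step := -4 | scale := 4 | result 16; agreement on 16.
Sweeping the whole domain (320 inputs) finds no disagreement.
verdict: equivalent


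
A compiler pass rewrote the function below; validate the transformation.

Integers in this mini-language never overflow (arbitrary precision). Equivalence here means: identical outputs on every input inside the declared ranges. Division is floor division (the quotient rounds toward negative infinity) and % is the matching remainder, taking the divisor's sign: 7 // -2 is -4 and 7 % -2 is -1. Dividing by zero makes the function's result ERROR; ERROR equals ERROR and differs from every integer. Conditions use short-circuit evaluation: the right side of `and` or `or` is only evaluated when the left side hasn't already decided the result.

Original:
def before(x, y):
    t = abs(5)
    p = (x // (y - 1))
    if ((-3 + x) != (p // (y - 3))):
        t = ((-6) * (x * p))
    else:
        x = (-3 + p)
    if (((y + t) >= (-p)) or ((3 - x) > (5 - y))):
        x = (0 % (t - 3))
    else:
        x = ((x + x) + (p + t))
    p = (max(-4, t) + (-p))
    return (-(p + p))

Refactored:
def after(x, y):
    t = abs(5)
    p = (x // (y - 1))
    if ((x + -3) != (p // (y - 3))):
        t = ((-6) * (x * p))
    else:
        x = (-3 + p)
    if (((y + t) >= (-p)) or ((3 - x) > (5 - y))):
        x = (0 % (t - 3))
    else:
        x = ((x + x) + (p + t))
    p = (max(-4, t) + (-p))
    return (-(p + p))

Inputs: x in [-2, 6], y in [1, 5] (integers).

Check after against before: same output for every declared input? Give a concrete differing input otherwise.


Reading the diff, among the changes: same computation, different form.
Spot check at x=4, y=2 — before: t = 5; p = 4; ((-3 + x) != (p // (y - 3))) -> true; t = -96; (((y + t) >= (-p)) or ((3 - x) > (5 - y))) -> false; x = -84; p = -8; return 16. after: t = 5; p = 4; ((x + -3) != (p // (y - 3))) -> true; t = -96; (((y + t) >= (-p)) or ((3 - x) > (5 - y))) -> false; x = -84; p = -8; return 16. Both give 16.
Every one of the 45 inputs gives matching results.
verdict: equivalent


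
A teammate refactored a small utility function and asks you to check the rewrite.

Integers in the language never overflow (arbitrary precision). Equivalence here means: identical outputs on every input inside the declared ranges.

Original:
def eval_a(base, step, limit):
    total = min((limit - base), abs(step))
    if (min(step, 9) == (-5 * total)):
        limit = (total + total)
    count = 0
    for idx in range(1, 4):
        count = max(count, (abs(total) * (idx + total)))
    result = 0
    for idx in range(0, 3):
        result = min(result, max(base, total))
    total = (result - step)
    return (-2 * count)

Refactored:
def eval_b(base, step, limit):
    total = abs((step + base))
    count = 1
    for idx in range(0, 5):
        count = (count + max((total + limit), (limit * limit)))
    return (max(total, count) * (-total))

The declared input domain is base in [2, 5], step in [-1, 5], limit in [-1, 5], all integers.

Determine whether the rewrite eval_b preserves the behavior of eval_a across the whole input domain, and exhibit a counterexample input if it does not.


Take base=2, step=-1, limit=-1.
eval_a: total=-3, then (min(step, 9) == (-5 * total)) is false, then count=0, then (idx=1), then count=0, then (idx=2), then count=0, then (idx=3), then count=0, then result=0, then (idx=0), then result=0, then (idx=1), then result=0, then (idx=2), then result=0, then total=1, then returns 0
eval_b: total=1, then count=1, then (idx=0), then count=2, then (idx=1), then count=3, then (idx=2), then count=4, then (idx=3), then count=5, then (idx=4), then count=6, then returns -6
0 vs -6 — the two versions disagree here.
verdict: not equivalent; witness: base=2, step=-1, limit=-1


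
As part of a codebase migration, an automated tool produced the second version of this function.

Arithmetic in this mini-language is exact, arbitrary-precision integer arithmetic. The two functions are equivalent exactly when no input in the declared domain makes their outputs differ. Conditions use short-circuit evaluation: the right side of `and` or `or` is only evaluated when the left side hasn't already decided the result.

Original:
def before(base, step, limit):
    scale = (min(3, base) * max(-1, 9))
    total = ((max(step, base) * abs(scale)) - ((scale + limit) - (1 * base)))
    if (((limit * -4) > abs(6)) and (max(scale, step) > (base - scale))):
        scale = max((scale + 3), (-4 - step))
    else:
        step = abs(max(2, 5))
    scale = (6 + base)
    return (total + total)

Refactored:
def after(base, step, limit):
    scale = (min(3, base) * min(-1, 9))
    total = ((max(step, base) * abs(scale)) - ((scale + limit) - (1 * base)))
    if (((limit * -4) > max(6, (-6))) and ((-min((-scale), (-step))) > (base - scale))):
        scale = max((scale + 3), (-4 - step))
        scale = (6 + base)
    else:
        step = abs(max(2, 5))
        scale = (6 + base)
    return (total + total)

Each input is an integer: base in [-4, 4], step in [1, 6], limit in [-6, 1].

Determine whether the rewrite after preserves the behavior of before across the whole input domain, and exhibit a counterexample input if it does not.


The rewrite breaks on base=-4, step=1, limit=-6, where the results are 148 and 4.
before: scale=-36, then total=74, then (((limit * -4) > abs(6)) and (max(scale, step) > (base - scale))) is false, then step=5, then scale=2, then returns 148
after: scale=4, then total=2, then (((limit * -4) > max(6, (-6))) and ((-min((-scale), (-step))) > (base - scale))) is true, then scale=7, then scale=2, then returns 4
verdict: not equivalent; witness: base=-4, step=1, limit=-6


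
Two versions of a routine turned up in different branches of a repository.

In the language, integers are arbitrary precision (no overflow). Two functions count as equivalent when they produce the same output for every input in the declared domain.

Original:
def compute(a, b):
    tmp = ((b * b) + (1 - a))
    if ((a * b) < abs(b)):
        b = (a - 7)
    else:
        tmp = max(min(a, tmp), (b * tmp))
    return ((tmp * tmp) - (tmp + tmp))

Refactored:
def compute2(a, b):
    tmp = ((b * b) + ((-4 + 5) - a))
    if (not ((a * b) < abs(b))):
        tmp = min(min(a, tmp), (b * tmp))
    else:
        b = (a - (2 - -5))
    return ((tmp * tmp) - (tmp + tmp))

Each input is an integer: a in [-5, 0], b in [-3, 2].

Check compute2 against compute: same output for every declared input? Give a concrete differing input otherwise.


Take a=-5, b=-3.
compute: tmp := 15 | ((a * b) < abs(b)): false | tmp := -5 | result 35
compute2: tmp := 15 | (not ((a * b) < abs(b))): true | tmp := -45 | result 2115
35 vs 2115 — the two versions disagree here.
verdict: not equivalent; witness: a=-5, b=-3
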